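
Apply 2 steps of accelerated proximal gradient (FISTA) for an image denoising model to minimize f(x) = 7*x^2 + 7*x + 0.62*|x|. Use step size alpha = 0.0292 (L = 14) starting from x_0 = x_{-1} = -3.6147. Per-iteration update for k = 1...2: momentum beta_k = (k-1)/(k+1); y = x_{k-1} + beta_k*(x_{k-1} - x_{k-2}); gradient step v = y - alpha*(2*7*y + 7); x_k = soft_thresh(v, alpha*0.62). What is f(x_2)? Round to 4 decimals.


FISTA on f(x) = 7*x^2 + 7*x + 0.62*|x|
L = 14, alpha = 0.0292
Iteration 1: beta = 0.0, y = -3.6147 + 0.0*(-3.6147 + 3.6147) = -3.6147
  grad(y) = -43.6058, v = y - alpha*grad = -2.3414
  prox(v) = soft_thresh(-2.3414, 0.0181) = -2.3233
Iteration 2: beta = 0.3333, y = -2.3233 + 0.3333*(-2.3233 + 3.6147) = -1.8928
  grad(y) = -19.4998, v = y - alpha*grad = -1.3234
  prox(v) = soft_thresh(-1.3234, 0.0181) = -1.3053
f(x_2) = 7*(-1.3053)^2 + 7*(-1.3053) + 0.62*|-1.3053| = 3.5994


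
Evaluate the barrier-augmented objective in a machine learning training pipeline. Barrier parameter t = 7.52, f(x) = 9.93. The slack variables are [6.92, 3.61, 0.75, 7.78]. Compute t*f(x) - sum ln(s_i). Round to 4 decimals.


Step 1: Compute log-barrier.
ln values: [1.9344, 1.2837, -0.2877, 2.0516]
phi = -(1.9344 + 1.2837 - 0.2877 + 2.0516) = -4.982
Step 2: Compute augmented objective.
t*f(x) = 7.52*9.93 = 74.6736
Total = 74.6736 - 4.982 = 69.6916


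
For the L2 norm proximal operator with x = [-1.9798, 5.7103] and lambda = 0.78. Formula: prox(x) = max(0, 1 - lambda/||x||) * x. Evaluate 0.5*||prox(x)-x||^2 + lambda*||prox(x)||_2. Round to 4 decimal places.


Step 1: Compute ||x||.
||x|| = 6.0438
Step 2: Compute scaling factor.
scale = max(0, 1 - 0.78/6.0438) = 0.8709
Step 3: prox(x) = [-1.7243, 4.9733]
||prox(x)|| = 5.2638
Step 4: Proximal objective.
0.5*||prox-x||^2 = 0.3042
lambda*||prox|| = 4.1058
Total = 4.4099


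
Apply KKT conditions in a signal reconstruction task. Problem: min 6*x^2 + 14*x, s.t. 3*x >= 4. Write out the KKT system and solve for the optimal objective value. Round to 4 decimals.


Step 1: Try lambda = 0 (constraint inactive).
x_unc = -14/(2*6) = -1.1667
Check: 3*-1.1667 = -3.5001 < 4 -- violated!
Step 2: Constraint must be active: 3*x = 4
x* = 4/3 = 1.3333 (rounded; the exact value 4/3 is used below)
lambda = (2*6*(4/3) + 14)/3 = 10.0
Step 3: Compute optimal value.
f(x*) = 6*(4/3)^2 + 14*(4/3) = 29.3333


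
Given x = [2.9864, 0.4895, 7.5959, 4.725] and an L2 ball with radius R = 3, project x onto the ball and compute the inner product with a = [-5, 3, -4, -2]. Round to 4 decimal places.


Step 1: Compute ||x|| (intermediates to 6 decimals).
||x|| = sqrt(2.9864^2 + 0.4895^2 + 7.5959^2 + 4.725^2) = 9.443597
Step 2: Project.
Since ||x|| > R, scale = R/||x|| = 3/9.443597 = 0.317676, proj(x) = scale * x
proj(x) = [0.948708, 0.155502, 2.413035, 1.501019]
Step 3: Dot product.
a^T * proj(x) = -5*0.948708 + 3*0.155502 - 4*2.413035 - 2*1.501019 = -16.9312


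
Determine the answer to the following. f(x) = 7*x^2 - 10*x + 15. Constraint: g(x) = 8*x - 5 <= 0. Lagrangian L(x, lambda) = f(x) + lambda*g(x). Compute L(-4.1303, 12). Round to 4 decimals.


Step 1: Evaluate f(x).
f(-4.1303) = 7*(-4.1303)^2 - 10*(-4.1303) + 15 = 175.7186
Step 2: Evaluate g(x).
g(-4.1303) = 8*-4.1303 - 5 = -38.0424
Step 3: Compute Lagrangian.
L = 175.7186 + 12*-38.0424 = -280.7902


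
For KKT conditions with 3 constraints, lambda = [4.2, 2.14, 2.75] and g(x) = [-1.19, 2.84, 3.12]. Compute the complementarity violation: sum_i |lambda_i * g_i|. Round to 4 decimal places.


KKT complementary slackness check:
lambda_1 * g_1 = 4.2 * -1.19 = -4.998
lambda_2 * g_2 = 2.14 * 2.84 = 6.0776
lambda_3 * g_3 = 2.75 * 3.12 = 8.58
Total violation = 4.998 + 6.0776 + 8.58 = 19.6556


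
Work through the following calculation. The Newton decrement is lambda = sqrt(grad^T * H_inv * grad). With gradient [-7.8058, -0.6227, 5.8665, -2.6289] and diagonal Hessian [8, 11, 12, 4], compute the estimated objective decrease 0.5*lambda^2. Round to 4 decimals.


Step 1: H is diagonal, so H^(-1) * g = [-0.9757, -0.0566, 0.4889, -0.6572].
Step 2: g^T H^(-1) g = sum_i g_i^2 / H_ii
  = (-7.8058)^2/8 + (-0.6227)^2/11 + (5.8665)^2/12 + (-2.6289)^2/4
  = 7.6163 + 0.0353 + 2.868 + 1.7278 = 12.2473
Step 3: Objective decrease = 0.5 * g^T H^(-1) g = 6.1237


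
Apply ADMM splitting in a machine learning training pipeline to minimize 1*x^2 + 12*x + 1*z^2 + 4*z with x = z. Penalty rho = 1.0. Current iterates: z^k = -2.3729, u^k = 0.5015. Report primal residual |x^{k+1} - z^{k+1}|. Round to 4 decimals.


ADMM iteration with rho = 1.0, z^k = -2.3729, u^k = 0.5015
Step 1: x-update.
Minimize 1*x^2 + 12*x + (1.0/2)*(x + 2.3729 + 0.5015)^2
FOC: (2*1 + 1.0)*x = -12 + 1.0*(-2.3729 - 0.5015)
x^{k+1} = -4.9581
Step 2: z-update.
Minimize 1*z^2 + 4*z + (1.0/2)*(-4.9581 - z + 0.5015)^2
FOC: (2*1 + 1.0)*z = -4 + 1.0*(-4.9581 + 0.5015)
z^{k+1} = -2.8189
Step 3: u-update.
u^{k+1} = 0.5015 - 4.9581 + 2.8189 = -1.6378
Step 4: Primal residual = |-4.9581 + 2.8189| = 2.1393


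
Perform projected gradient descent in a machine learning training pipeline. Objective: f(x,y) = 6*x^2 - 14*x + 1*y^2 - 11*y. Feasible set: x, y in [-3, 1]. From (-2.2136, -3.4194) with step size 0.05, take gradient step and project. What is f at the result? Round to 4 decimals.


Step 1: Compute gradient at (-2.2136, -3.4194).
grad_x = 2*6*-2.2136 - 14 = -40.5632
grad_y = 2*1*-3.4194 - 11 = -17.8388
Step 2: Gradient step.
x_raw = -2.2136 - 0.05*-40.5632 = -0.1854
y_raw = -3.4194 - 0.05*-17.8388 = -2.5275
Step 3: Project onto [-3, 1].
x_proj = clip(-0.1854) = -0.1854
y_proj = clip(-2.5275) = -2.5275
Step 4: Evaluate f.
f(-0.1854, -2.5275) = 36.9926


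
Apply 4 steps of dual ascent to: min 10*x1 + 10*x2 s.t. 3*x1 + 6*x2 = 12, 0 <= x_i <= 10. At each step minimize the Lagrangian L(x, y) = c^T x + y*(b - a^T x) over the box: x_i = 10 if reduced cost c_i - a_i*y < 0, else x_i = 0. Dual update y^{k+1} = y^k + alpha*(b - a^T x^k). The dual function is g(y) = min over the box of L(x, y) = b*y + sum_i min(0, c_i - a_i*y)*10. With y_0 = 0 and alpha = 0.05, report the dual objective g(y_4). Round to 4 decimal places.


Dual ascent for LP: min 10*x1 + 10*x2, 3*x1 + 6*x2 = 12, 0 <= x_i <= 10
Step 1: y^k = 0.0, reduced costs: (10.0, 10.0)
  x^k = (0.0, 0.0), subgradient = b - a^T x = 12.0
  y^{k+1} = 0.0 + 0.05*12.0 = 0.6
Step 2: y^k = 0.6, reduced costs: (8.2, 6.4)
  x^k = (0.0, 0.0), subgradient = b - a^T x = 12.0
  y^{k+1} = 0.6 + 0.05*12.0 = 1.2
Step 3: y^k = 1.2, reduced costs: (6.4, 2.8)
  x^k = (0.0, 0.0), subgradient = b - a^T x = 12.0
  y^{k+1} = 1.2 + 0.05*12.0 = 1.8
Step 4: y^k = 1.8, reduced costs: (4.6, -0.8)
  x^k = (0.0, 10.0), subgradient = b - a^T x = -48.0
  y^{k+1} = 1.8 + 0.05*-48.0 = -0.6
Dual objective at y_4 = -0.6: reduced costs (11.8, 13.6), box minimizer x = (0.0, 0.0)
g(y_4) = b*y + (c1 - a1*y)*x1 + (c2 - a2*y)*x2 = 12*(-0.6) + 11.8*0.0 + 13.6*0.0 = -7.2 + 0.0 + 0.0 = -7.2


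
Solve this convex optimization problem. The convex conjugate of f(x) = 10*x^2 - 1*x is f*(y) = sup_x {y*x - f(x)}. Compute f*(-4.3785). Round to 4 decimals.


f*(y) = sup_x {y*x - a*x^2 - b*x} = sup_x {(y-b)*x - a*x^2}
FOC: (y - b) - 2a*x = 0 => x* = (y - b)/(2a)
x* = (-4.3785 + 1)/(2*10) = -0.1689
f*(-4.3785) = (y-b)^2/(4a) = (-4.3785 + 1)^2/(4*10)
= 11.4143/40 = 0.2854


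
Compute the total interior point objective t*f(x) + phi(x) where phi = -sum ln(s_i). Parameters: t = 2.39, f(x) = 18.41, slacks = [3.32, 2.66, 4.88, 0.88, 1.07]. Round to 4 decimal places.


Step 1: Compute log-barrier.
ln values: [1.2, 0.9783, 1.5851, -0.1278, 0.0677]
phi = -(1.2 + 0.9783 + 1.5851 - 0.1278 + 0.0677) = -3.7033
Step 2: Compute augmented objective.
t*f(x) = 2.39*18.41 = 43.9999
Total = 43.9999 - 3.7033 = 40.2966


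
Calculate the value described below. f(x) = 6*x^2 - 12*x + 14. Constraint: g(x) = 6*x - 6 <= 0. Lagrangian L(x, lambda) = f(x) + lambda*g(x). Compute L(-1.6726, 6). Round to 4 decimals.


Step 1: Evaluate f(x).
f(-1.6726) = 6*(-1.6726)^2 - 12*(-1.6726) + 14 = 50.8567
Step 2: Evaluate g(x).
g(-1.6726) = 6*-1.6726 - 6 = -16.0356
Step 3: Compute Lagrangian.
L = 50.8567 + 6*-16.0356 = -45.3569


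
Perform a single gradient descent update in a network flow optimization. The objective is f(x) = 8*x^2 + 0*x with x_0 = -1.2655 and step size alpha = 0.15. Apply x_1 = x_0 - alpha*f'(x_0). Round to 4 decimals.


We compute the gradient at x_0 and apply the update.
f'(x) = 16*x + 0
f'(-1.2655) = 16*-1.2655 + 0 = -20.248
x_1 = -1.2655 - 0.15*-20.248 = 1.7717


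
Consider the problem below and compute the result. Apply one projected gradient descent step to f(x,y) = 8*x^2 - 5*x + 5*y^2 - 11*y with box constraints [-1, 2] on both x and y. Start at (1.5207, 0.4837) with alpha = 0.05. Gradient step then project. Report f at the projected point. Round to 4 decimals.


Step 1: Compute gradient at (1.5207, 0.4837).
grad_x = 2*8*1.5207 - 5 = 19.3312
grad_y = 2*5*0.4837 - 11 = -6.163
Step 2: Gradient step.
x_raw = 1.5207 - 0.05*19.3312 = 0.5541
y_raw = 0.4837 - 0.05*-6.163 = 0.7919
Step 3: Project onto [-1, 2].
x_proj = clip(0.5541) = 0.5541
y_proj = clip(0.7919) = 0.7919
Step 4: Evaluate f.
f(0.5541, 0.7919) = -5.8893


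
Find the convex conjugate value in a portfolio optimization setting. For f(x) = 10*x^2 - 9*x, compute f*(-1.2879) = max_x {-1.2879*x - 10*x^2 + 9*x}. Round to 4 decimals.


f*(y) = sup_x {y*x - a*x^2 - b*x} = sup_x {(y-b)*x - a*x^2}
FOC: (y - b) - 2a*x = 0 => x* = (y - b)/(2a)
x* = (-1.2879 + 9)/(2*10) = 0.3856
f*(-1.2879) = (y-b)^2/(4a) = (-1.2879 + 9)^2/(4*10)
= 59.4765/40 = 1.4869


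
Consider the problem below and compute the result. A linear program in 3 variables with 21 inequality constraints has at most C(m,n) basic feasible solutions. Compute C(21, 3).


Each vertex corresponds to some choice of n active constraints out of m, so the number of vertices is at most C(m, n) = m! / (n!(m-n)!).
m = 21, n = 3
Numerator: 21 * 20 * 19
Denominator: 3! = 6
C(21, 3) = 1330


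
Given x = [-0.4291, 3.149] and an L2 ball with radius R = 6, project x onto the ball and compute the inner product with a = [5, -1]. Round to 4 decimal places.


Step 1: Compute ||x|| (intermediates to 6 decimals).
||x|| = sqrt((-0.4291)^2 + 3.149^2) = 3.178101
Step 2: Project.
Since ||x|| <= R, proj = x (no scaling needed).
proj(x) = [-0.4291, 3.149]
Step 3: Dot product.
a^T * proj(x) = 5*(-0.4291) - 1*3.149 = -5.2945


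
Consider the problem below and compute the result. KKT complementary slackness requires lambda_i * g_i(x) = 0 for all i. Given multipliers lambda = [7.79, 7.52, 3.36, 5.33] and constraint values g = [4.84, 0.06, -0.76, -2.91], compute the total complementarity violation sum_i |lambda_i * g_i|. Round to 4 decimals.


KKT complementary slackness check:
lambda_1 * g_1 = 7.79 * 4.84 = 37.7036
lambda_2 * g_2 = 7.52 * 0.06 = 0.4512
lambda_3 * g_3 = 3.36 * -0.76 = -2.5536
lambda_4 * g_4 = 5.33 * -2.91 = -15.5103
Total violation = 37.7036 + 0.4512 + 2.5536 + 15.5103 = 56.2187


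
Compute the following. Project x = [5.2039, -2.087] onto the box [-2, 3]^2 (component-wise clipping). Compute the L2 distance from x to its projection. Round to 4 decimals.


Project each component onto [-2, 3].
clip(5.2039) = 3.0, clip(-2.087) = -2.0
Projection = [3.0, -2.0]
Squared diffs: [4.8572, 0.0076]
Distance = sqrt(4.8648) = 2.2056


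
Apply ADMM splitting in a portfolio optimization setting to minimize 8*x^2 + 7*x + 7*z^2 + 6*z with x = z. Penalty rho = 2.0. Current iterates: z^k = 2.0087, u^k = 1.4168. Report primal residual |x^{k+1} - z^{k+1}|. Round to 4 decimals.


ADMM iteration with rho = 2.0, z^k = 2.0087, u^k = 1.4168
Step 1: x-update.
Minimize 8*x^2 + 7*x + (2.0/2)*(x - 2.0087 + 1.4168)^2
FOC: (2*8 + 2.0)*x = -7 + 2.0*(2.0087 - 1.4168)
x^{k+1} = -0.3231
Step 2: z-update.
Minimize 7*z^2 + 6*z + (2.0/2)*(-0.3231 - z + 1.4168)^2
FOC: (2*7 + 2.0)*z = -6 + 2.0*(-0.3231 + 1.4168)
z^{k+1} = -0.2383
Step 3: u-update.
u^{k+1} = 1.4168 - 0.3231 + 0.2383 = 1.332
Step 4: Primal residual = |-0.3231 + 0.2383| = 0.0848


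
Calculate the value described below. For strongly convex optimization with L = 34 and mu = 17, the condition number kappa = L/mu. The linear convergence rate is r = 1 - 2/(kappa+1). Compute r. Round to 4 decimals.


Step 1: Compute the condition number.
kappa = L/mu = 34/17 = 2.0
Step 2: Compute the convergence rate.
r = 1 - 2/(kappa + 1) = 1 - 2*mu/(L + mu) = (L - mu)/(L + mu) = 17/51 = 0.3333


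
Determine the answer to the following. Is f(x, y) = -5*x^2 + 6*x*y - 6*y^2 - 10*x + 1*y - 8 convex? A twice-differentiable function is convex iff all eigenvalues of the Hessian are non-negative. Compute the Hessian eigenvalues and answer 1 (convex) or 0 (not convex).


The Hessian of f(x,y) = -5*x^2 + 6*x*y - 6*y^2 - 10*x + 1*y - 8 is:
H = [[-10, 6], [6, -12]]
Trace = -10 - 12 = -22
Determinant = -10*-12 - (6)^2 = 84
Discriminant = (-22)^2 - 4*84 = 148.0
Eigenvalues: lambda_1 = -17.0828, lambda_2 = -4.9172
The function is not convex.

0


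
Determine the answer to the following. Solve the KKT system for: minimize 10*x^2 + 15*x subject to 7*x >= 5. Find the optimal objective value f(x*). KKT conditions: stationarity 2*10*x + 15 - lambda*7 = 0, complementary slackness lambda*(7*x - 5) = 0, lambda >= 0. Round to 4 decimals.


Step 1: Try lambda = 0 (constraint inactive).
x_unc = -15/(2*10) = -0.75
Check: 7*-0.75 = -5.25 < 5 -- violated!
Step 2: Constraint must be active: 7*x = 5
x* = 5/7 = 0.7143 (rounded; the exact value 5/7 is used below)
lambda = (2*10*(5/7) + 15)/7 = 4.1837
Step 3: Compute optimal value.
f(x*) = 10*(5/7)^2 + 15*(5/7) = 15.8163


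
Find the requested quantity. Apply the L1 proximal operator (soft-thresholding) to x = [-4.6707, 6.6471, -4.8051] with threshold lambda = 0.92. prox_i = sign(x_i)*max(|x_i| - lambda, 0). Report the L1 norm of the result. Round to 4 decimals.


Soft-thresholding with lambda = 0.92:
prox(-4.6707) = sign(-4.6707)*max(|-4.6707| - 0.92, 0) = -3.7507
prox(6.6471) = sign(6.6471)*max(|6.6471| - 0.92, 0) = 5.7271
prox(-4.8051) = sign(-4.8051)*max(|-4.8051| - 0.92, 0) = -3.8851
prox(x) = [-3.7507, 5.7271, -3.8851]
||prox(x)||_1 = 3.7507 + 5.7271 + 3.8851 = 13.3629


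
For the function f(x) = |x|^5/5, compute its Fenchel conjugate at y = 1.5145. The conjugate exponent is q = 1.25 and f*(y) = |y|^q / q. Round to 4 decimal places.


The conjugate exponent q satisfies 1/p + 1/q = 1.
p = 5, so q = 5/(5 - 1) = 1.25
|y|^q = 1.5145^1.25 = 1.6801
f*(1.5145) = 1.6801 / 1.25 = 1.3441


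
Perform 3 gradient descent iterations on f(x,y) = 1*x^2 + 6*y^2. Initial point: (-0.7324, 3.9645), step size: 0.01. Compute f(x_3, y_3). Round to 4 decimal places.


Gradient descent on f(x,y) = 1*x^2 + 6*y^2.
Starting point: (-0.7324, 3.9645), alpha = 0.01
Step 1: grad_x = 2*1*-0.7324 = -1.4648, grad_y = 2*6*3.9645 = 47.574
  x_1 = -0.7324 - 0.01*-1.4648 = -0.7178
  y_1 = 3.9645 - 0.01*47.574 = 3.4888
Step 2: grad_x = 2*1*-0.7178 = -1.4355, grad_y = 2*6*3.4888 = 41.8651
  x_2 = -0.7178 - 0.01*-1.4355 = -0.7034
  y_2 = 3.4888 - 0.01*41.8651 = 3.0701
Step 3: grad_x = 2*1*-0.7034 = -1.4068, grad_y = 2*6*3.0701 = 36.8413
  x_3 = -0.7034 - 0.01*-1.4068 = -0.6893
  y_3 = 3.0701 - 0.01*36.8413 = 2.7017
f(-0.6893, 2.7017) = 1*(-0.6893)^2 + 6*2.7017^2 = 44.2701


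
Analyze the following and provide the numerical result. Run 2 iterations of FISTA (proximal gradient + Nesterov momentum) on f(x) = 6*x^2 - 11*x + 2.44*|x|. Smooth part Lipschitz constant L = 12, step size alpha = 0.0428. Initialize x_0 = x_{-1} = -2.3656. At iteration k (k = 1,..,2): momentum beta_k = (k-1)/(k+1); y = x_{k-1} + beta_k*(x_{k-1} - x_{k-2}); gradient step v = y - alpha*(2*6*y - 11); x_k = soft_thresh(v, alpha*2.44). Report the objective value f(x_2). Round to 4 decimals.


FISTA on f(x) = 6*x^2 - 11*x + 2.44*|x|
L = 12, alpha = 0.0428
Iteration 1: beta = 0.0, y = -2.3656 + 0.0*(-2.3656 + 2.3656) = -2.3656
  grad(y) = -39.3872, v = y - alpha*grad = -0.6798
  prox(v) = soft_thresh(-0.6798, 0.1044) = -0.5754
Iteration 2: beta = 0.3333, y = -0.5754 + 0.3333*(-0.5754 + 2.3656) = 0.0213
  grad(y) = -10.7439, v = y - alpha*grad = 0.4812
  prox(v) = soft_thresh(0.4812, 0.1044) = 0.3767
f(x_2) = 6*0.3767^2 - 11*0.3767 + 2.44*|0.3767| = -2.3733


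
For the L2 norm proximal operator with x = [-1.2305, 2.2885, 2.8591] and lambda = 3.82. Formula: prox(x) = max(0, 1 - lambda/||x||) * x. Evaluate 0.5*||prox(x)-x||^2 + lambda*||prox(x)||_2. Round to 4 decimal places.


Step 1: Compute ||x||.
||x|| = 3.8634
Step 2: Compute scaling factor.
scale = max(0, 1 - 3.82/3.8634) = 0.0112
Step 3: prox(x) = [-0.0138, 0.0257, 0.0321]
||prox(x)|| = 0.0434
Step 4: Proximal objective.
0.5*||prox-x||^2 = 7.2962
lambda*||prox|| = 0.1658
Total = 7.462


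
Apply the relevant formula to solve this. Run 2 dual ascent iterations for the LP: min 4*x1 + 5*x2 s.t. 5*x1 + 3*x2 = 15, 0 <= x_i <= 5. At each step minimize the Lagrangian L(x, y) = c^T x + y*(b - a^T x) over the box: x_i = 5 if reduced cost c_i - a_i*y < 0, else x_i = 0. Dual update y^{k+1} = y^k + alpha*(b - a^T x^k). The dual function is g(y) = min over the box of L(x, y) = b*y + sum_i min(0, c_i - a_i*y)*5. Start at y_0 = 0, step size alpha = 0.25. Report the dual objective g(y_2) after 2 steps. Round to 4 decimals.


Dual ascent for LP: min 4*x1 + 5*x2, 5*x1 + 3*x2 = 15, 0 <= x_i <= 5
Step 1: y^k = 0.0, reduced costs: (4.0, 5.0)
  x^k = (0.0, 0.0), subgradient = b - a^T x = 15.0
  y^{k+1} = 0.0 + 0.25*15.0 = 3.75
Step 2: y^k = 3.75, reduced costs: (-14.75, -6.25)
  x^k = (5.0, 5.0), subgradient = b - a^T x = -25.0
  y^{k+1} = 3.75 + 0.25*-25.0 = -2.5
Dual objective at y_2 = -2.5: reduced costs (16.5, 12.5), box minimizer x = (0.0, 0.0)
g(y_2) = b*y + (c1 - a1*y)*x1 + (c2 - a2*y)*x2 = 15*(-2.5) + 16.5*0.0 + 12.5*0.0 = -37.5 + 0.0 + 0.0 = -37.5


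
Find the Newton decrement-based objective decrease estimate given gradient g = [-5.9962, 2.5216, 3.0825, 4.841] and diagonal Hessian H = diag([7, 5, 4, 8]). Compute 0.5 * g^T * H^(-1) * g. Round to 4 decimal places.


Step 1: H is diagonal, so H^(-1) * g = [-0.8566, 0.5043, 0.7706, 0.6051].
Step 2: g^T H^(-1) g = sum_i g_i^2 / H_ii
  = (-5.9962)^2/7 + (2.5216)^2/5 + (3.0825)^2/4 + (4.841)^2/8
  = 5.1363 + 1.2717 + 2.3755 + 2.9294 = 11.7129
Step 3: Objective decrease = 0.5 * g^T H^(-1) g = 5.8564


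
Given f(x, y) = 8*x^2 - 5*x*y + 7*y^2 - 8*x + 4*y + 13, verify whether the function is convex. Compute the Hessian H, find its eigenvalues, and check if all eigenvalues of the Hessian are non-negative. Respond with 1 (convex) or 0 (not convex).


The Hessian of f(x,y) = 8*x^2 - 5*x*y + 7*y^2 - 8*x + 4*y + 13 is:
H = [[16, -5], [-5, 14]]
Trace = 16 + 14 = 30
Determinant = 16*14 - (-5)^2 = 199
Discriminant = (30)^2 - 4*199 = 104.0
Eigenvalues: lambda_1 = 9.901, lambda_2 = 20.099
The function is convex.

1


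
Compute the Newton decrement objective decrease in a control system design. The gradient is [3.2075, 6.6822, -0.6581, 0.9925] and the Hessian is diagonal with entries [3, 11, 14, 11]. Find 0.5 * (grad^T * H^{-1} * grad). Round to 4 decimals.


Step 1: H is diagonal, so H^(-1) * g = [1.0692, 0.6075, -0.047, 0.0902].
Step 2: g^T H^(-1) g = sum_i g_i^2 / H_ii
  = (3.2075)^2/3 + (6.6822)^2/11 + (-0.6581)^2/14 + (0.9925)^2/11
  = 3.4294 + 4.0593 + 0.0309 + 0.0896 = 7.6091
Step 3: Objective decrease = 0.5 * g^T H^(-1) g = 3.8045


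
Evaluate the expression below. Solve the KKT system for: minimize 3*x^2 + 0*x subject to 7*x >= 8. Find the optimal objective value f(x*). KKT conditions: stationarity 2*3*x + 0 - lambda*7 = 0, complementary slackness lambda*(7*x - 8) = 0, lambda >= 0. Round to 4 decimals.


Step 1: Try lambda = 0 (constraint inactive).
x_unc = 0/(2*3) = 0.0
Check: 7*0.0 = 0.0 < 8 -- violated!
Step 2: Constraint must be active: 7*x = 8
x* = 8/7 = 1.1429 (rounded; the exact value 8/7 is used below)
lambda = (2*3*(8/7) + 0)/7 = 0.9796
Step 3: Compute optimal value.
f(x*) = 3*(8/7)^2 + 0*(8/7) = 3.9184


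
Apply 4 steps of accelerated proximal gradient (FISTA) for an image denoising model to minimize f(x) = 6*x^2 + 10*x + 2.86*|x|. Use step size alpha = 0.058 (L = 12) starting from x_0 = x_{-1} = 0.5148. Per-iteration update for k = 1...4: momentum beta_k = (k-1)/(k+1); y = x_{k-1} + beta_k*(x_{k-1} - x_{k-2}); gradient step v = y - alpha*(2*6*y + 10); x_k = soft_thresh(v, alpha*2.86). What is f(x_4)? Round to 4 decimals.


FISTA on f(x) = 6*x^2 + 10*x + 2.86*|x|
L = 12, alpha = 0.058
Iteration 1: beta = 0.0, y = 0.5148 + 0.0*(0.5148 - 0.5148) = 0.5148
  grad(y) = 16.1776, v = y - alpha*grad = -0.4235
  prox(v) = soft_thresh(-0.4235, 0.1659) = -0.2576
Iteration 2: beta = 0.3333, y = -0.2576 + 0.3333*(-0.2576 - 0.5148) = -0.5151
  grad(y) = 3.8189, v = y - alpha*grad = -0.7366
  prox(v) = soft_thresh(-0.7366, 0.1659) = -0.5707
Iteration 3: beta = 0.5, y = -0.5707 + 0.5*(-0.5707 + 0.2576) = -0.7273
  grad(y) = 1.273, v = y - alpha*grad = -0.8011
  prox(v) = soft_thresh(-0.8011, 0.1659) = -0.6352
Iteration 4: beta = 0.6, y = -0.6352 + 0.6*(-0.6352 + 0.5707) = -0.6739
  grad(y) = 1.9132, v = y - alpha*grad = -0.7849
  prox(v) = soft_thresh(-0.7849, 0.1659) = -0.619
f(x_4) = 6*(-0.619)^2 + 10*(-0.619) + 2.86*|-0.619| = -2.1207


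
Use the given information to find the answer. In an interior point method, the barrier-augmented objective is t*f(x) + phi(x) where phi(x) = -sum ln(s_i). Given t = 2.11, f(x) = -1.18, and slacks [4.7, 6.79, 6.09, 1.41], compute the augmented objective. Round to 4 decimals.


Step 1: Compute log-barrier.
ln values: [1.5476, 1.9155, 1.8066, 0.3436]
phi = -(1.5476 + 1.9155 + 1.8066 + 0.3436) = -5.6133
Step 2: Compute augmented objective.
t*f(x) = 2.11*-1.18 = -2.4898
Total = -2.4898 - 5.6133 = -8.1031


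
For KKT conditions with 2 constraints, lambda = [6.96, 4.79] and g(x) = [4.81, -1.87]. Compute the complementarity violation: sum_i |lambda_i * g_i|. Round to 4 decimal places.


KKT complementary slackness check:
lambda_1 * g_1 = 6.96 * 4.81 = 33.4776
lambda_2 * g_2 = 4.79 * -1.87 = -8.9573
Total violation = 33.4776 + 8.9573 = 42.4349


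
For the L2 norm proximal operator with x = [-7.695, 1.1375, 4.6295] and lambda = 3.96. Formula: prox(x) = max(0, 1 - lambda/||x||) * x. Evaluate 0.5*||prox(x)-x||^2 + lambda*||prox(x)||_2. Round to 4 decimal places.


Step 1: Compute ||x||.
||x|| = 9.052
Step 2: Compute scaling factor.
scale = max(0, 1 - 3.96/9.052) = 0.5625
Step 3: prox(x) = [-4.3287, 0.6399, 2.6042]
||prox(x)|| = 5.092
Step 4: Proximal objective.
0.5*||prox-x||^2 = 7.8408
lambda*||prox|| = 20.1643
Total = 28.0052


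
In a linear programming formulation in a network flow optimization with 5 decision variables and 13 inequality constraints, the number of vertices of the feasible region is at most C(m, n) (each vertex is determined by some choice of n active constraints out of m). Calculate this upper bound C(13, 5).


Each vertex corresponds to some choice of n active constraints out of m, so the number of vertices is at most C(m, n) = m! / (n!(m-n)!).
m = 13, n = 5
Numerator: 13 * 12 * 11 * 10 * 9
Denominator: 5! = 120
C(13, 5) = 1287


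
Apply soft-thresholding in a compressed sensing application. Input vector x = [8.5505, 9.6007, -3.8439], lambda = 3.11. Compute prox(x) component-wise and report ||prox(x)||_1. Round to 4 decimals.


Soft-thresholding with lambda = 3.11:
prox(8.5505) = sign(8.5505)*max(|8.5505| - 3.11, 0) = 5.4405
prox(9.6007) = sign(9.6007)*max(|9.6007| - 3.11, 0) = 6.4907
prox(-3.8439) = sign(-3.8439)*max(|-3.8439| - 3.11, 0) = -0.7339
prox(x) = [5.4405, 6.4907, -0.7339]
||prox(x)||_1 = 5.4405 + 6.4907 + 0.7339 = 12.6651


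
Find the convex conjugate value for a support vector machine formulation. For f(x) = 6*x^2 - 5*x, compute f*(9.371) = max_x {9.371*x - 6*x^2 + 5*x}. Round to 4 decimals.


f*(y) = sup_x {y*x - a*x^2 - b*x} = sup_x {(y-b)*x - a*x^2}
FOC: (y - b) - 2a*x = 0 => x* = (y - b)/(2a)
x* = (9.371 + 5)/(2*6) = 1.1976
f*(9.371) = (y-b)^2/(4a) = (9.371 + 5)^2/(4*6)
= 206.5256/24 = 8.6052


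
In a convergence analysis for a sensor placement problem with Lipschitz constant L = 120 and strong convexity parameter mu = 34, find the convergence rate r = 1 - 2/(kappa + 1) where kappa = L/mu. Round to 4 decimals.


Step 1: Compute the condition number.
kappa = L/mu = 120/34 = 3.5294
Step 2: Compute the convergence rate.
r = 1 - 2/(kappa + 1) = 1 - 2*mu/(L + mu) = (L - mu)/(L + mu) = 86/154 = 0.5584


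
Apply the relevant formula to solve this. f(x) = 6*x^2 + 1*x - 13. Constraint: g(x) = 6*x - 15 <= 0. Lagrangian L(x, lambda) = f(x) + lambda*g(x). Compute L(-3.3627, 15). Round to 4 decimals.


Step 1: Evaluate f(x).
f(-3.3627) = 6*(-3.3627)^2 + 1*(-3.3627) - 13 = 51.4838
Step 2: Evaluate g(x).
g(-3.3627) = 6*-3.3627 - 15 = -35.1762
Step 3: Compute Lagrangian.
L = 51.4838 + 15*-35.1762 = -476.1592


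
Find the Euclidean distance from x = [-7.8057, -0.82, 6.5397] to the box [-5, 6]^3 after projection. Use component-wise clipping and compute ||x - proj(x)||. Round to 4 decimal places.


Project each component onto [-5, 6].
clip(-7.8057) = -5.0, clip(-0.82) = -0.82, clip(6.5397) = 6.0
Projection = [-5.0, -0.82, 6.0]
Squared diffs: [7.872, 0.0, 0.2913]
Distance = sqrt(8.1633) = 2.8571


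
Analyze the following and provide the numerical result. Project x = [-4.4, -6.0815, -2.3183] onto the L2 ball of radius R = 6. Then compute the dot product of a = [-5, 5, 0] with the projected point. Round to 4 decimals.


Step 1: Compute ||x|| (intermediates to 6 decimals).
||x|| = sqrt((-4.4)^2 + (-6.0815)^2 + (-2.3183)^2) = 7.856154
Step 2: Project.
Since ||x|| > R, scale = R/||x|| = 6/7.856154 = 0.763732, proj(x) = scale * x
proj(x) = [-3.360421, -4.644636, -1.77056]
Step 3: Dot product.
a^T * proj(x) = -5*(-3.360421) + 5*(-4.644636) + 0*(-1.77056) = -6.4211


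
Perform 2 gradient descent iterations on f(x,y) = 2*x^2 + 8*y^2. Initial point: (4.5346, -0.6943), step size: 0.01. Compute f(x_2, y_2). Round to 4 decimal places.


Gradient descent on f(x,y) = 2*x^2 + 8*y^2.
Starting point: (4.5346, -0.6943), alpha = 0.01
Step 1: grad_x = 2*2*4.5346 = 18.1384, grad_y = 2*8*-0.6943 = -11.1088
  x_1 = 4.5346 - 0.01*18.1384 = 4.3532
  y_1 = -0.6943 - 0.01*-11.1088 = -0.5832
Step 2: grad_x = 2*2*4.3532 = 17.4129, grad_y = 2*8*-0.5832 = -9.3314
  x_2 = 4.3532 - 0.01*17.4129 = 4.1791
  y_2 = -0.5832 - 0.01*-9.3314 = -0.4899
f(4.1791, -0.4899) = 2*4.1791^2 + 8*(-0.4899)^2 = 36.8495


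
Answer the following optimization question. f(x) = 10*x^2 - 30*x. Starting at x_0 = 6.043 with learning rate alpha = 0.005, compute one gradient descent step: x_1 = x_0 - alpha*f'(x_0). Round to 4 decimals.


We compute the gradient at x_0 and apply the update.
f'(x) = 20*x - 30
f'(6.043) = 20*6.043 - 30 = 90.86
x_1 = 6.043 - 0.005*90.86 = 5.5887


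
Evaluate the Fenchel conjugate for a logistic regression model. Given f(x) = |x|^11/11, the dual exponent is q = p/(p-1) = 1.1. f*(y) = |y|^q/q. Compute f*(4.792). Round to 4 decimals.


The conjugate exponent q satisfies 1/p + 1/q = 1.
p = 11, so q = 11/(11 - 1) = 1.1
|y|^q = 4.792^1.1 = 5.6049
f*(4.792) = 5.6049 / 1.1 = 5.0954


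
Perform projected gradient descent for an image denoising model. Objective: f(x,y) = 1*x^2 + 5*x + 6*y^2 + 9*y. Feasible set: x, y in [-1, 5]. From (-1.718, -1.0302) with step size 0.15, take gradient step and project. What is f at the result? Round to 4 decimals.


Step 1: Compute gradient at (-1.718, -1.0302).
grad_x = 2*1*-1.718 + 5 = 1.564
grad_y = 2*6*-1.0302 + 9 = -3.3624
Step 2: Gradient step.
x_raw = -1.718 - 0.15*1.564 = -1.9526
y_raw = -1.0302 - 0.15*-3.3624 = -0.5258
Step 3: Project onto [-1, 5].
x_proj = clip(-1.9526) = -1.0
y_proj = clip(-0.5258) = -0.5258
Step 4: Evaluate f.
f(-1.0, -0.5258) = -7.0735


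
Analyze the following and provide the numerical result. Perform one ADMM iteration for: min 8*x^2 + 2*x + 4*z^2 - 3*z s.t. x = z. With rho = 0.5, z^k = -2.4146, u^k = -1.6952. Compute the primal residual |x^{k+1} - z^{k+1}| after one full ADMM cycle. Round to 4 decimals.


ADMM iteration with rho = 0.5, z^k = -2.4146, u^k = -1.6952
Step 1: x-update.
Minimize 8*x^2 + 2*x + (0.5/2)*(x + 2.4146 - 1.6952)^2
FOC: (2*8 + 0.5)*x = -2 + 0.5*(-2.4146 + 1.6952)
x^{k+1} = -0.143
Step 2: z-update.
Minimize 4*z^2 - 3*z + (0.5/2)*(-0.143 - z - 1.6952)^2
FOC: (2*4 + 0.5)*z = 3 + 0.5*(-0.143 - 1.6952)
z^{k+1} = 0.2448
Step 3: u-update.
u^{k+1} = -1.6952 - 0.143 - 0.2448 = -2.083
Step 4: Primal residual = |-0.143 - 0.2448| = 0.3878


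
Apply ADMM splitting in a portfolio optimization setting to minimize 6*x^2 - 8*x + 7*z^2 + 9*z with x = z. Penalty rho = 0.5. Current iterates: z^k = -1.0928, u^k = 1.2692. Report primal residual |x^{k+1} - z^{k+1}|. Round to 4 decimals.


ADMM iteration with rho = 0.5, z^k = -1.0928, u^k = 1.2692
Step 1: x-update.
Minimize 6*x^2 - 8*x + (0.5/2)*(x + 1.0928 + 1.2692)^2
FOC: (2*6 + 0.5)*x = 8 + 0.5*(-1.0928 - 1.2692)
x^{k+1} = 0.5455
Step 2: z-update.
Minimize 7*z^2 + 9*z + (0.5/2)*(0.5455 - z + 1.2692)^2
FOC: (2*7 + 0.5)*z = -9 + 0.5*(0.5455 + 1.2692)
z^{k+1} = -0.5581
Step 3: u-update.
u^{k+1} = 1.2692 + 0.5455 + 0.5581 = 2.3728
Step 4: Primal residual = |0.5455 + 0.5581| = 1.1036


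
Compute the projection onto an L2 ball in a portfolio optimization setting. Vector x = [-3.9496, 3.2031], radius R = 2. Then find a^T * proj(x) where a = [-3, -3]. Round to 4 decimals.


Step 1: Compute ||x|| (intermediates to 6 decimals).
||x|| = sqrt((-3.9496)^2 + 3.2031^2) = 5.085193
Step 2: Project.
Since ||x|| > R, scale = R/||x|| = 2/5.085193 = 0.393299, proj(x) = scale * x
proj(x) = [-1.553374, 1.259776]
Step 3: Dot product.
a^T * proj(x) = -3*(-1.553374) - 3*1.259776 = 0.8808


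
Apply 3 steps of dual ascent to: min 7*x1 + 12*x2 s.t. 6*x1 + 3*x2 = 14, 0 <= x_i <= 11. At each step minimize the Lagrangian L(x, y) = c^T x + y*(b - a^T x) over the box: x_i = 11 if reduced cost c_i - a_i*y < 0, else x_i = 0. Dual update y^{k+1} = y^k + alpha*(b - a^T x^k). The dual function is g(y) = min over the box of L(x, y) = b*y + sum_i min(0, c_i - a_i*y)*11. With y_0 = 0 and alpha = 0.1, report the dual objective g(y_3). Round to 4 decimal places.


Dual ascent for LP: min 7*x1 + 12*x2, 6*x1 + 3*x2 = 14, 0 <= x_i <= 11
Step 1: y^k = 0.0, reduced costs: (7.0, 12.0)
  x^k = (0.0, 0.0), subgradient = b - a^T x = 14.0
  y^{k+1} = 0.0 + 0.1*14.0 = 1.4
Step 2: y^k = 1.4, reduced costs: (-1.4, 7.8)
  x^k = (11.0, 0.0), subgradient = b - a^T x = -52.0
  y^{k+1} = 1.4 + 0.1*-52.0 = -3.8
Step 3: y^k = -3.8, reduced costs: (29.8, 23.4)
  x^k = (0.0, 0.0), subgradient = b - a^T x = 14.0
  y^{k+1} = -3.8 + 0.1*14.0 = -2.4
Dual objective at y_3 = -2.4: reduced costs (21.4, 19.2), box minimizer x = (0.0, 0.0)
g(y_3) = b*y + (c1 - a1*y)*x1 + (c2 - a2*y)*x2 = 14*(-2.4) + 21.4*0.0 + 19.2*0.0 = -33.6 + 0.0 + 0.0 = -33.6


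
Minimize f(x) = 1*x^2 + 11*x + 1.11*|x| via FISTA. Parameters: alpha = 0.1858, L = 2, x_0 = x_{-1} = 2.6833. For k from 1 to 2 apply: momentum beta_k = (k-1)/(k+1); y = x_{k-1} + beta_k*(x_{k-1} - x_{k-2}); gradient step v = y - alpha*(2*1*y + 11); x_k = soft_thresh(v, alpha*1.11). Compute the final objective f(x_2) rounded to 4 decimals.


FISTA on f(x) = 1*x^2 + 11*x + 1.11*|x|
L = 2, alpha = 0.1858
Iteration 1: beta = 0.0, y = 2.6833 + 0.0*(2.6833 - 2.6833) = 2.6833
  grad(y) = 16.3666, v = y - alpha*grad = -0.3576
  prox(v) = soft_thresh(-0.3576, 0.2062) = -0.1514
Iteration 2: beta = 0.3333, y = -0.1514 + 0.3333*(-0.1514 - 2.6833) = -1.0963
  grad(y) = 8.8075, v = y - alpha*grad = -2.7327
  prox(v) = soft_thresh(-2.7327, 0.2062) = -2.5265
f(x_2) = 1*(-2.5265)^2 + 11*(-2.5265) + 1.11*|-2.5265| = -18.6037


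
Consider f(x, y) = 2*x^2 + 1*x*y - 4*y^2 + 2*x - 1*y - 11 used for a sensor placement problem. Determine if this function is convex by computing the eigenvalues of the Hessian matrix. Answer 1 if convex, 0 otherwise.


The Hessian of f(x,y) = 2*x^2 + 1*x*y - 4*y^2 + 2*x - 1*y - 11 is:
H = [[4, 1], [1, -8]]
Trace = 4 - 8 = -4
Determinant = 4*-8 - (1)^2 = -33
Discriminant = (-4)^2 - 4*-33 = 148.0
Eigenvalues: lambda_1 = -8.0828, lambda_2 = 4.0828
The function is not convex.

0


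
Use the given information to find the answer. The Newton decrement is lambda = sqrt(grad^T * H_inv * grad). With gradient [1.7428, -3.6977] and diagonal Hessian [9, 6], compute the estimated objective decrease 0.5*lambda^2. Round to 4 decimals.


Step 1: H is diagonal, so H^(-1) * g = [0.1936, -0.6163].
Step 2: g^T H^(-1) g = sum_i g_i^2 / H_ii
  = (1.7428)^2/9 + (-3.6977)^2/6
  = 0.3375 + 2.2788 = 2.6163
Step 3: Objective decrease = 0.5 * g^T H^(-1) g = 1.3082


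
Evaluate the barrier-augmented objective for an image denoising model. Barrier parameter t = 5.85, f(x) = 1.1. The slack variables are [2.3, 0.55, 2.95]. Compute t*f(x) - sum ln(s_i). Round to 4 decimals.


Step 1: Compute log-barrier.
ln values: [0.8329, -0.5978, 1.0818]
phi = -(0.8329 - 0.5978 + 1.0818) = -1.3169
Step 2: Compute augmented objective.
t*f(x) = 5.85*1.1 = 6.435
Total = 6.435 - 1.3169 = 5.1181


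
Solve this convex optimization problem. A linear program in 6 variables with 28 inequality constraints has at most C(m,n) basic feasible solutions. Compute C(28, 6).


Each vertex corresponds to some choice of n active constraints out of m, so the number of vertices is at most C(m, n) = m! / (n!(m-n)!).
m = 28, n = 6
Numerator: 28 * 27 * 26 * 25 * 24 * 23
Denominator: 6! = 720
C(28, 6) = 376740


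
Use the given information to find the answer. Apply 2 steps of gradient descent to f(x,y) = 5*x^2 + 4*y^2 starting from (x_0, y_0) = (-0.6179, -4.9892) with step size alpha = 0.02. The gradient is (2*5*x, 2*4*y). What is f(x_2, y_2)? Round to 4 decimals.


Gradient descent on f(x,y) = 5*x^2 + 4*y^2.
Starting point: (-0.6179, -4.9892), alpha = 0.02
Step 1: grad_x = 2*5*-0.6179 = -6.179, grad_y = 2*4*-4.9892 = -39.9136
  x_1 = -0.6179 - 0.02*-6.179 = -0.4943
  y_1 = -4.9892 - 0.02*-39.9136 = -4.1909
Step 2: grad_x = 2*5*-0.4943 = -4.9432, grad_y = 2*4*-4.1909 = -33.5274
  x_2 = -0.4943 - 0.02*-4.9432 = -0.3955
  y_2 = -4.1909 - 0.02*-33.5274 = -3.5204
f(-0.3955, -3.5204) = 5*(-0.3955)^2 + 4*(-3.5204)^2 = 50.3542


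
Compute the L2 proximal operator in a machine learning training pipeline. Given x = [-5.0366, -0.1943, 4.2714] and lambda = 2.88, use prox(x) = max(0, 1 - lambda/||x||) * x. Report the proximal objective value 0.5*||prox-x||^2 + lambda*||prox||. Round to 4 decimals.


Step 1: Compute ||x||.
||x|| = 6.6068
Step 2: Compute scaling factor.
scale = max(0, 1 - 2.88/6.6068) = 0.5641
Step 3: prox(x) = [-2.8411, -0.1096, 2.4094]
||prox(x)|| = 3.7268
Step 4: Proximal objective.
0.5*||prox-x||^2 = 4.1472
lambda*||prox|| = 10.7332
Total = 14.8804


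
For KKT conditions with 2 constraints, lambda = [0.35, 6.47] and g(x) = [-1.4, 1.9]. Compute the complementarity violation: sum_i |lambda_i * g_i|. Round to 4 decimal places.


KKT complementary slackness check:
lambda_1 * g_1 = 0.35 * -1.4 = -0.49
lambda_2 * g_2 = 6.47 * 1.9 = 12.293
Total violation = 0.49 + 12.293 = 12.783


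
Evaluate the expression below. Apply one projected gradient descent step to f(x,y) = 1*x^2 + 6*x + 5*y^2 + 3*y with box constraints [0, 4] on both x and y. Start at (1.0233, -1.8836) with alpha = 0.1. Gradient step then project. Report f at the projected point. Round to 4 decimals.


Step 1: Compute gradient at (1.0233, -1.8836).
grad_x = 2*1*1.0233 + 6 = 8.0466
grad_y = 2*5*-1.8836 + 3 = -15.836
Step 2: Gradient step.
x_raw = 1.0233 - 0.1*8.0466 = 0.2186
y_raw = -1.8836 - 0.1*-15.836 = -0.3
Step 3: Project onto [0, 4].
x_proj = clip(0.2186) = 0.2186
y_proj = clip(-0.3) = 0.0
Step 4: Evaluate f.
f(0.2186, 0.0) = 1.3596


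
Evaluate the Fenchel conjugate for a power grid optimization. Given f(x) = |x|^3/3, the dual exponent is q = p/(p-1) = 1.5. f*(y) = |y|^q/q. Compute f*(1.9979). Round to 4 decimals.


The conjugate exponent q satisfies 1/p + 1/q = 1.
p = 3, so q = 3/(3 - 1) = 1.5
|y|^q = 1.9979^1.5 = 2.824
f*(1.9979) = 2.824 / 1.5 = 1.8826


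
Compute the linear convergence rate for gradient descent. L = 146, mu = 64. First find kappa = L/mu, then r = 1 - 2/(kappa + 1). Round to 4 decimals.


Step 1: Compute the condition number.
kappa = L/mu = 146/64 = 2.2813
Step 2: Compute the convergence rate.
r = 1 - 2/(kappa + 1) = 1 - 2*mu/(L + mu) = (L - mu)/(L + mu) = 82/210 = 0.3905


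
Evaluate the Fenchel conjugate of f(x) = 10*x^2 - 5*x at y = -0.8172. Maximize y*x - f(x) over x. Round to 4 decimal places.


f*(y) = sup_x {y*x - a*x^2 - b*x} = sup_x {(y-b)*x - a*x^2}
FOC: (y - b) - 2a*x = 0 => x* = (y - b)/(2a)
x* = (-0.8172 + 5)/(2*10) = 0.2091
f*(-0.8172) = (y-b)^2/(4a) = (-0.8172 + 5)^2/(4*10)
= 17.4958/40 = 0.4374


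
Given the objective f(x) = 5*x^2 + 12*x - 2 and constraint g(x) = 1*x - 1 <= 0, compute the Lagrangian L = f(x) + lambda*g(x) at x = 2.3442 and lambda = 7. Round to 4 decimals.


Step 1: Evaluate f(x).
f(2.3442) = 5*2.3442^2 + 12*2.3442 - 2 = 53.6068
Step 2: Evaluate g(x).
g(2.3442) = 1*2.3442 - 1 = 1.3442
Step 3: Compute Lagrangian.
L = 53.6068 + 7*1.3442 = 63.0162


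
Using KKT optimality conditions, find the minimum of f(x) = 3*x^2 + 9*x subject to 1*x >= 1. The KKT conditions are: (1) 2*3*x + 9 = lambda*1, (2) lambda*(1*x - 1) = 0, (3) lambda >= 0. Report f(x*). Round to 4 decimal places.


Step 1: Try lambda = 0 (constraint inactive).
x_unc = -9/(2*3) = -1.5
Check: 1*-1.5 = -1.5 < 1 -- violated!
Step 2: Constraint must be active: 1*x = 1
x* = 1/1 = 1.0
lambda = (2*3*1.0 + 9)/1 = 15.0
Step 3: Compute optimal value.
f(x*) = 3*1.0^2 + 9*1.0 = 12.0


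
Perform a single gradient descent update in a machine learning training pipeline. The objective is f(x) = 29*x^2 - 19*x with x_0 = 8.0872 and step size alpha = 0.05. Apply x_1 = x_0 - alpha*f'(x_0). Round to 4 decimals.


We compute the gradient at x_0 and apply the update.
f'(x) = 58*x - 19
f'(8.0872) = 58*8.0872 - 19 = 450.0576
x_1 = 8.0872 - 0.05*450.0576 = -14.4157


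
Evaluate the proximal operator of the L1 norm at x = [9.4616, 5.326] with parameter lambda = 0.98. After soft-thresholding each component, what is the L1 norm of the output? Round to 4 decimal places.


Soft-thresholding with lambda = 0.98:
prox(9.4616) = sign(9.4616)*max(|9.4616| - 0.98, 0) = 8.4816
prox(5.326) = sign(5.326)*max(|5.326| - 0.98, 0) = 4.346
prox(x) = [8.4816, 4.346]
||prox(x)||_1 = 8.4816 + 4.346 = 12.8276


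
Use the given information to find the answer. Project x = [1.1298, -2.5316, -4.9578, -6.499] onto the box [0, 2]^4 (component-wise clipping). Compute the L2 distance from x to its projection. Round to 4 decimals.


Project each component onto [0, 2].
clip(1.1298) = 1.1298, clip(-2.5316) = 0.0, clip(-4.9578) = 0.0, clip(-6.499) = 0.0
Projection = [1.1298, 0.0, 0.0, 0.0]
Squared diffs: [0.0, 6.409, 24.5798, 42.237]
Distance = sqrt(73.2258) = 8.5572


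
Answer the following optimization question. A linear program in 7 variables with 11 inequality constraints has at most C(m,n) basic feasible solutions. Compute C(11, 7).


Each vertex corresponds to some choice of n active constraints out of m, so the number of vertices is at most C(m, n) = m! / (n!(m-n)!).
m = 11, n = 7
Numerator: 11 * 10 * 9 * 8 * 7 * 6 * 5
Denominator: 7! = 5040
C(11, 7) = 330


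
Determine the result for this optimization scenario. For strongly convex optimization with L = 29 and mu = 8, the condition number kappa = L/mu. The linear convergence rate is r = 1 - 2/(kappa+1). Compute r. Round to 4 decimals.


Step 1: Compute the condition number.
kappa = L/mu = 29/8 = 3.625
Step 2: Compute the convergence rate.
r = 1 - 2/(kappa + 1) = 1 - 2*mu/(L + mu) = (L - mu)/(L + mu) = 21/37 = 0.5676


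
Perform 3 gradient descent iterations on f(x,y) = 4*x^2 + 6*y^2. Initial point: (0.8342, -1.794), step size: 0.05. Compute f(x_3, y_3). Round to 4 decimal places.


Gradient descent on f(x,y) = 4*x^2 + 6*y^2.
Starting point: (0.8342, -1.794), alpha = 0.05
Step 1: grad_x = 2*4*0.8342 = 6.6736, grad_y = 2*6*-1.794 = -21.528
  x_1 = 0.8342 - 0.05*6.6736 = 0.5005
  y_1 = -1.794 - 0.05*-21.528 = -0.7176
Step 2: grad_x = 2*4*0.5005 = 4.0042, grad_y = 2*6*-0.7176 = -8.6112
  x_2 = 0.5005 - 0.05*4.0042 = 0.3003
  y_2 = -0.7176 - 0.05*-8.6112 = -0.287
Step 3: grad_x = 2*4*0.3003 = 2.4025, grad_y = 2*6*-0.287 = -3.4445
  x_3 = 0.3003 - 0.05*2.4025 = 0.1802
  y_3 = -0.287 - 0.05*-3.4445 = -0.1148
f(0.1802, -0.1148) = 4*0.1802^2 + 6*(-0.1148)^2 = 0.209
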